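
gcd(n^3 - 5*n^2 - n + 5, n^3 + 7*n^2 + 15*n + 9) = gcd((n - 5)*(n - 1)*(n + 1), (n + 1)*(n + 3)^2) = n + 1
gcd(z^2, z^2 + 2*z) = z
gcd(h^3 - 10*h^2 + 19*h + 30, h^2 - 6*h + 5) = h - 5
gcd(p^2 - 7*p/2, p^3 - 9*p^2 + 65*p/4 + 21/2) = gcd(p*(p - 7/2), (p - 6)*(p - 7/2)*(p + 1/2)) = p - 7/2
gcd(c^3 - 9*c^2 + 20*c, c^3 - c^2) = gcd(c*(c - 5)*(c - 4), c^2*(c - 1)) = c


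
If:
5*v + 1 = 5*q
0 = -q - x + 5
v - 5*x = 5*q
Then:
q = 126/5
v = 25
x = -101/5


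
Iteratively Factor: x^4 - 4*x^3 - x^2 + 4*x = (x - 4)*(x^3 - x) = x*(x - 4)*(x^2 - 1) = x*(x - 4)*(x + 1)*(x - 1)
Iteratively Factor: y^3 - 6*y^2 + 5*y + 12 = (y - 3)*(y^2 - 3*y - 4) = (y - 3)*(y + 1)*(y - 4)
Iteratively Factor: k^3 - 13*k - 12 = (k - 4)*(k^2 + 4*k + 3) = (k - 4)*(k + 1)*(k + 3)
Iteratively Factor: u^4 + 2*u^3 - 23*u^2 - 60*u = (u - 5)*(u^3 + 7*u^2 + 12*u) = u*(u - 5)*(u^2 + 7*u + 12) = u*(u - 5)*(u + 4)*(u + 3)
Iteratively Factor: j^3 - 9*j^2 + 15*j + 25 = (j - 5)*(j^2 - 4*j - 5) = (j - 5)^2*(j + 1)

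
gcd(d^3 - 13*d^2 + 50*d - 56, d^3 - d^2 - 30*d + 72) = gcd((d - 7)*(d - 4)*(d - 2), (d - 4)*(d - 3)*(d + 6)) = d - 4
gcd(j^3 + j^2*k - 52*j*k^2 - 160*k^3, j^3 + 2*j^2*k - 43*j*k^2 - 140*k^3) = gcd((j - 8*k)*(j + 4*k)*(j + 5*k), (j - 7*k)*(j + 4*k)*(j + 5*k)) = j^2 + 9*j*k + 20*k^2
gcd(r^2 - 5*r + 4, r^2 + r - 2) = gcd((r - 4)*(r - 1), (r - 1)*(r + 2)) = r - 1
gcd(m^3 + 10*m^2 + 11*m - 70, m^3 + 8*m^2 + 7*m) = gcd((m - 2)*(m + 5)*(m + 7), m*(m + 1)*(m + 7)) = m + 7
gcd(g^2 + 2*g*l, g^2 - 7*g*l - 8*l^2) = 1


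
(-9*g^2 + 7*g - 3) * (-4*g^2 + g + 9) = 36*g^4 - 37*g^3 - 62*g^2 + 60*g - 27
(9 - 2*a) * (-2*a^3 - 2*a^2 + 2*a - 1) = 4*a^4 - 14*a^3 - 22*a^2 + 20*a - 9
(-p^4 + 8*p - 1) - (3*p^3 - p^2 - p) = -p^4 - 3*p^3 + p^2 + 9*p - 1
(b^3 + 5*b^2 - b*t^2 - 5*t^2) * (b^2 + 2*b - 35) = b^5 + 7*b^4 - b^3*t^2 - 25*b^3 - 7*b^2*t^2 - 175*b^2 + 25*b*t^2 + 175*t^2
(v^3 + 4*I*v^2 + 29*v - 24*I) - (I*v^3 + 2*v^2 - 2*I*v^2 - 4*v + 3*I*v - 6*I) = v^3 - I*v^3 - 2*v^2 + 6*I*v^2 + 33*v - 3*I*v - 18*I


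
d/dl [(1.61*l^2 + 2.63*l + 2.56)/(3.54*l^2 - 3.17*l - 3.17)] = (-14.4139*l^2 - 28.3322*l - 0.2219)/(12.5316*l^4 - 22.4436*l^3 - 12.3947*l^2 + 20.0978*l + 10.0489)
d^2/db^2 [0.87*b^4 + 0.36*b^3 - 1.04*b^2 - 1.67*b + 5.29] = 10.44*b^2 + 2.16*b - 2.08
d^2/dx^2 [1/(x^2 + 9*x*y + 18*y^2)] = 2*(-x^2 - 9*x*y - 18*y^2 + (2*x + 9*y)^2)/(x^2 + 9*x*y + 18*y^2)^3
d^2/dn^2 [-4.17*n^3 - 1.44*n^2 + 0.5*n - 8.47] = -25.02*n - 2.88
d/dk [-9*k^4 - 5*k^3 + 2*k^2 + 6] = k*(-36*k^2 - 15*k + 4)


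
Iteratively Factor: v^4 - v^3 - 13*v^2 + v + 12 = (v + 3)*(v^3 - 4*v^2 - v + 4) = (v - 4)*(v + 3)*(v^2 - 1) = (v - 4)*(v + 1)*(v + 3)*(v - 1)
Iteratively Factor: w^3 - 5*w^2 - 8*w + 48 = (w - 4)*(w^2 - w - 12) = (w - 4)*(w + 3)*(w - 4)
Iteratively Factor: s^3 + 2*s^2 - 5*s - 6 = (s + 3)*(s^2 - s - 2) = (s - 2)*(s + 3)*(s + 1)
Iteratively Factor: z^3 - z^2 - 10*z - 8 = (z + 2)*(z^2 - 3*z - 4) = (z + 1)*(z + 2)*(z - 4)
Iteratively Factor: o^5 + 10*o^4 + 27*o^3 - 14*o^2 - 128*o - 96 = (o + 1)*(o^4 + 9*o^3 + 18*o^2 - 32*o - 96) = (o + 1)*(o + 4)*(o^3 + 5*o^2 - 2*o - 24) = (o - 2)*(o + 1)*(o + 4)*(o^2 + 7*o + 12) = (o - 2)*(o + 1)*(o + 3)*(o + 4)*(o + 4)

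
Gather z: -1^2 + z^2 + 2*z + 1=z^2 + 2*z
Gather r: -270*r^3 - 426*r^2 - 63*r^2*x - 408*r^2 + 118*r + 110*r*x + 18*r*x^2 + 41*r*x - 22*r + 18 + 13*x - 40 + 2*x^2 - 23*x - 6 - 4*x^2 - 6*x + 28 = -270*r^3 + r^2*(-63*x - 834) + r*(18*x^2 + 151*x + 96) - 2*x^2 - 16*x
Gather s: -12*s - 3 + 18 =15 - 12*s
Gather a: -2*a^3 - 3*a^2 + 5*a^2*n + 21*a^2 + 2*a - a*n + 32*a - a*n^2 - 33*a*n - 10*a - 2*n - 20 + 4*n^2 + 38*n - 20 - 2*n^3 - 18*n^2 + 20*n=-2*a^3 + a^2*(5*n + 18) + a*(-n^2 - 34*n + 24) - 2*n^3 - 14*n^2 + 56*n - 40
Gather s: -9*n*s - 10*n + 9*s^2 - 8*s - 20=-10*n + 9*s^2 + s*(-9*n - 8) - 20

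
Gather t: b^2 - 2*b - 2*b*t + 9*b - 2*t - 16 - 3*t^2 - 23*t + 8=b^2 + 7*b - 3*t^2 + t*(-2*b - 25) - 8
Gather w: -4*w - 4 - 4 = -4*w - 8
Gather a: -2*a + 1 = 1 - 2*a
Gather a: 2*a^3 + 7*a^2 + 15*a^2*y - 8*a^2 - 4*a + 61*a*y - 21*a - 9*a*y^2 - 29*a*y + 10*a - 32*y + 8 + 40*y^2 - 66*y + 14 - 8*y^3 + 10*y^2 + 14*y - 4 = 2*a^3 + a^2*(15*y - 1) + a*(-9*y^2 + 32*y - 15) - 8*y^3 + 50*y^2 - 84*y + 18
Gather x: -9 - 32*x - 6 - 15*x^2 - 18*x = -15*x^2 - 50*x - 15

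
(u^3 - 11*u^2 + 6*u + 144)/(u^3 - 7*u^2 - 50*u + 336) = (u + 3)/(u + 7)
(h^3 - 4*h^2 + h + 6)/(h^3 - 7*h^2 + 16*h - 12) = (h + 1)/(h - 2)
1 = 1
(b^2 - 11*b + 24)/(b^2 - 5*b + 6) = (b - 8)/(b - 2)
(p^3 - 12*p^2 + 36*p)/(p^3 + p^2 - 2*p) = (p^2 - 12*p + 36)/(p^2 + p - 2)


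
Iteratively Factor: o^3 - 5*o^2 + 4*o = (o)*(o^2 - 5*o + 4) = o*(o - 1)*(o - 4)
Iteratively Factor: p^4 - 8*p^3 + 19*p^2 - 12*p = (p - 3)*(p^3 - 5*p^2 + 4*p) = (p - 3)*(p - 1)*(p^2 - 4*p) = (p - 4)*(p - 3)*(p - 1)*(p)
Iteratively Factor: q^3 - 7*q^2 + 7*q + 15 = (q - 5)*(q^2 - 2*q - 3) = (q - 5)*(q - 3)*(q + 1)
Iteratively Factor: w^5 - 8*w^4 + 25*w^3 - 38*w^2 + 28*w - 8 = (w - 1)*(w^4 - 7*w^3 + 18*w^2 - 20*w + 8) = (w - 1)^2*(w^3 - 6*w^2 + 12*w - 8) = (w - 2)*(w - 1)^2*(w^2 - 4*w + 4) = (w - 2)^2*(w - 1)^2*(w - 2)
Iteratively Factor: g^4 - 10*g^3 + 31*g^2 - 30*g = (g - 5)*(g^3 - 5*g^2 + 6*g) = (g - 5)*(g - 2)*(g^2 - 3*g) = g*(g - 5)*(g - 2)*(g - 3)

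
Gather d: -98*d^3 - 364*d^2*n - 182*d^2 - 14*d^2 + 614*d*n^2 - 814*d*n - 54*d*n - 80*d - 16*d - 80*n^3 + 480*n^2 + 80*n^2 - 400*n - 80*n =-98*d^3 + d^2*(-364*n - 196) + d*(614*n^2 - 868*n - 96) - 80*n^3 + 560*n^2 - 480*n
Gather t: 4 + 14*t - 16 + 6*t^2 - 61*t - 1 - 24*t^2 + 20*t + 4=-18*t^2 - 27*t - 9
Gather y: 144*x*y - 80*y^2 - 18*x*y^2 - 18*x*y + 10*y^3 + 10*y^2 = 126*x*y + 10*y^3 + y^2*(-18*x - 70)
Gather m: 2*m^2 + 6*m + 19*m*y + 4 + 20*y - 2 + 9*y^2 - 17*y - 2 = 2*m^2 + m*(19*y + 6) + 9*y^2 + 3*y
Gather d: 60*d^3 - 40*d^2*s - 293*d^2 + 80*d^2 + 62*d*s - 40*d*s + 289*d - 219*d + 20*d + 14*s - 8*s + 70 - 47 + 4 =60*d^3 + d^2*(-40*s - 213) + d*(22*s + 90) + 6*s + 27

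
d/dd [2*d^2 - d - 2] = 4*d - 1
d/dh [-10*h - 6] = -10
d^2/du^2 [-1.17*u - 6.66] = 0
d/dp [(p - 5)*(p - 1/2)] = 2*p - 11/2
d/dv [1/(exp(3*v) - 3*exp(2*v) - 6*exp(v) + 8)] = 3*(-exp(2*v) + 2*exp(v) + 2)*exp(v)/(exp(3*v) - 3*exp(2*v) - 6*exp(v) + 8)^2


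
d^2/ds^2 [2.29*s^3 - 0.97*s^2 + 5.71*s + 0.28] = 13.74*s - 1.94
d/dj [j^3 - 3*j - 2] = 3*j^2 - 3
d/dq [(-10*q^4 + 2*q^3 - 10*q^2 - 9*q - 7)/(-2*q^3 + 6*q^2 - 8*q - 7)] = (20*q^6 - 120*q^5 + 232*q^4 + 212*q^3 + 50*q^2 + 224*q + 7)/(4*q^6 - 24*q^5 + 68*q^4 - 68*q^3 - 20*q^2 + 112*q + 49)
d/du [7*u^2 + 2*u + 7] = 14*u + 2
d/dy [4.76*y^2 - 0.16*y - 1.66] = 9.52*y - 0.16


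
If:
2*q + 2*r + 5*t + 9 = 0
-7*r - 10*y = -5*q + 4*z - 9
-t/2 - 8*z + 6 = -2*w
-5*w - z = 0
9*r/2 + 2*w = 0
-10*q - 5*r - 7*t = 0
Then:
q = 5865/3397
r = 261/3397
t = -8565/3397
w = -2349/13588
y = 23163/16985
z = 11745/13588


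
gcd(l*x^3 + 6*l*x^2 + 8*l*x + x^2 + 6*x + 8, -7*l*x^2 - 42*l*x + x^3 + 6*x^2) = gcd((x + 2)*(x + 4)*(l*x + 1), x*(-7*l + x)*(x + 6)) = 1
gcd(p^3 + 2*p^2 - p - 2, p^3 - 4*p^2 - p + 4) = p^2 - 1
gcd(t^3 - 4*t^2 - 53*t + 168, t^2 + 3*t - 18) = t - 3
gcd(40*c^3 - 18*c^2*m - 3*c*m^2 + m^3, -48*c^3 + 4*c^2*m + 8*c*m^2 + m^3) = 8*c^2 - 2*c*m - m^2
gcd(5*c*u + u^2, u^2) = u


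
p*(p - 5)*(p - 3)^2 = p^4 - 11*p^3 + 39*p^2 - 45*p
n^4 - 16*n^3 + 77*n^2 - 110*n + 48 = (n - 8)*(n - 6)*(n - 1)^2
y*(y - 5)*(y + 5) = y^3 - 25*y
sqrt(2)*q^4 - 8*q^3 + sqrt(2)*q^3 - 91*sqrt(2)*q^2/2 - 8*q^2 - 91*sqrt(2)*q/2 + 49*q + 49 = (q - 7*sqrt(2))*(q - sqrt(2)/2)*(q + 7*sqrt(2)/2)*(sqrt(2)*q + sqrt(2))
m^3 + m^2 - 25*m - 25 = (m - 5)*(m + 1)*(m + 5)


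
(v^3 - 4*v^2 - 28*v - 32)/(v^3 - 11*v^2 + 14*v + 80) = (v + 2)/(v - 5)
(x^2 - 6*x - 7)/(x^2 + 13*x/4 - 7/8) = 8*(x^2 - 6*x - 7)/(8*x^2 + 26*x - 7)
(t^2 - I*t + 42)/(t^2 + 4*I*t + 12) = (t - 7*I)/(t - 2*I)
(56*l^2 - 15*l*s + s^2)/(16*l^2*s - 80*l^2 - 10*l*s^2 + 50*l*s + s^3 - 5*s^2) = (-7*l + s)/(-2*l*s + 10*l + s^2 - 5*s)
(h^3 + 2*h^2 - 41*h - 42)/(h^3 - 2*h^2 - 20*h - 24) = (h^2 + 8*h + 7)/(h^2 + 4*h + 4)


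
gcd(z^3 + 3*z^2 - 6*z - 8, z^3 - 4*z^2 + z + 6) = z^2 - z - 2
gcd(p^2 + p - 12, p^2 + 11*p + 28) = p + 4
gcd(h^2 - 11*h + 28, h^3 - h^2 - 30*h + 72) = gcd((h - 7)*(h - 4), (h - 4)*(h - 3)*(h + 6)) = h - 4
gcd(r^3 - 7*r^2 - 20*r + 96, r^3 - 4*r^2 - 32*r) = r^2 - 4*r - 32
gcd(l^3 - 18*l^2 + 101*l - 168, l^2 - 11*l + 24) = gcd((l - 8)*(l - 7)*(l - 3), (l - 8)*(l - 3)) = l^2 - 11*l + 24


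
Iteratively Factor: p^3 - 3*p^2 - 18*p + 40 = (p - 5)*(p^2 + 2*p - 8) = (p - 5)*(p - 2)*(p + 4)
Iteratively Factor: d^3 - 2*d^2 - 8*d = (d - 4)*(d^2 + 2*d) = d*(d - 4)*(d + 2)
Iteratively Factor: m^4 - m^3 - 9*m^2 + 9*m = (m - 1)*(m^3 - 9*m) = (m - 1)*(m + 3)*(m^2 - 3*m) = (m - 3)*(m - 1)*(m + 3)*(m)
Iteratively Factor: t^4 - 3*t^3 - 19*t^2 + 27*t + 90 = (t + 3)*(t^3 - 6*t^2 - t + 30) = (t + 2)*(t + 3)*(t^2 - 8*t + 15) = (t - 3)*(t + 2)*(t + 3)*(t - 5)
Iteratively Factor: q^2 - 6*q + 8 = (q - 2)*(q - 4)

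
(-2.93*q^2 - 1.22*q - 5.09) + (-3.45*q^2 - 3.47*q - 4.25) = -6.38*q^2 - 4.69*q - 9.34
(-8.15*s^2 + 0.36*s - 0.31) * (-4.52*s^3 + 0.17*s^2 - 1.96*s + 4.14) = 36.838*s^5 - 3.0127*s^4 + 17.4364*s^3 - 34.4993*s^2 + 2.098*s - 1.2834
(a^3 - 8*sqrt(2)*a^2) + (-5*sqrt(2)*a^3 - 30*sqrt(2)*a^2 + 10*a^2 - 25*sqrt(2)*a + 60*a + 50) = -5*sqrt(2)*a^3 + a^3 - 38*sqrt(2)*a^2 + 10*a^2 - 25*sqrt(2)*a + 60*a + 50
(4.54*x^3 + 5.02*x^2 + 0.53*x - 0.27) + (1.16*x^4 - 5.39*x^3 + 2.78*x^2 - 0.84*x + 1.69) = 1.16*x^4 - 0.85*x^3 + 7.8*x^2 - 0.31*x + 1.42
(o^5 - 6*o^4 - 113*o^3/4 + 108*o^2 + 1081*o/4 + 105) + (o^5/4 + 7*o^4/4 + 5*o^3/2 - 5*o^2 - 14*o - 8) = 5*o^5/4 - 17*o^4/4 - 103*o^3/4 + 103*o^2 + 1025*o/4 + 97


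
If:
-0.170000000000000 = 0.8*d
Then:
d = -0.21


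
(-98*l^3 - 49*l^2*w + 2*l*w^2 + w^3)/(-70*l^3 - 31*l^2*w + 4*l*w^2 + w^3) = (-7*l + w)/(-5*l + w)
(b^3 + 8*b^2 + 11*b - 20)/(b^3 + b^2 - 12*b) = (b^2 + 4*b - 5)/(b*(b - 3))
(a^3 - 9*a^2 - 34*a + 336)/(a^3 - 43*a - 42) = (a - 8)/(a + 1)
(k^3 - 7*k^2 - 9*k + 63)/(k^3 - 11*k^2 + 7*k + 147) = (k - 3)/(k - 7)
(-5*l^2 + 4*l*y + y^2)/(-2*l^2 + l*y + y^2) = (5*l + y)/(2*l + y)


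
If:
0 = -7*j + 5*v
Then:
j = 5*v/7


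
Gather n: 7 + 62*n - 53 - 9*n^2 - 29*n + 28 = -9*n^2 + 33*n - 18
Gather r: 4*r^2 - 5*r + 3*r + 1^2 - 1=4*r^2 - 2*r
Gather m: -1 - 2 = -3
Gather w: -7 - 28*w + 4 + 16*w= -12*w - 3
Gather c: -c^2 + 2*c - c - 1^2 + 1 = -c^2 + c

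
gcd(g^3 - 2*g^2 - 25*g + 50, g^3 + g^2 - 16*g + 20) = g^2 + 3*g - 10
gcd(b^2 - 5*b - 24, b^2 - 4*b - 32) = b - 8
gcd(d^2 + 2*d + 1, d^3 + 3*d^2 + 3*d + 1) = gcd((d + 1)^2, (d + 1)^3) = d^2 + 2*d + 1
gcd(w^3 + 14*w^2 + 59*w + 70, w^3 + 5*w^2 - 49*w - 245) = w^2 + 12*w + 35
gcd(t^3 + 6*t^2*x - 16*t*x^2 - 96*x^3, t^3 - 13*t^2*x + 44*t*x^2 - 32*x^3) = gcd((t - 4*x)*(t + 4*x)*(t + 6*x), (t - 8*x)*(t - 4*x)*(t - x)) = -t + 4*x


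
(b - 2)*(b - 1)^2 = b^3 - 4*b^2 + 5*b - 2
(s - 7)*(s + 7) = s^2 - 49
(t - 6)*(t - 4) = t^2 - 10*t + 24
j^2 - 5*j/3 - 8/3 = (j - 8/3)*(j + 1)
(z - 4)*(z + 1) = z^2 - 3*z - 4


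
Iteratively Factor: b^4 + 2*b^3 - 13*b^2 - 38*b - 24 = (b + 3)*(b^3 - b^2 - 10*b - 8) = (b - 4)*(b + 3)*(b^2 + 3*b + 2) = (b - 4)*(b + 1)*(b + 3)*(b + 2)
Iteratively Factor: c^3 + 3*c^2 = (c)*(c^2 + 3*c) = c*(c + 3)*(c)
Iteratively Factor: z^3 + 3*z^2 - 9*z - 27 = (z + 3)*(z^2 - 9) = (z + 3)^2*(z - 3)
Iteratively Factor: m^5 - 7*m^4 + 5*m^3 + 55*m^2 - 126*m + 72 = (m - 2)*(m^4 - 5*m^3 - 5*m^2 + 45*m - 36) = (m - 3)*(m - 2)*(m^3 - 2*m^2 - 11*m + 12) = (m - 3)*(m - 2)*(m + 3)*(m^2 - 5*m + 4) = (m - 4)*(m - 3)*(m - 2)*(m + 3)*(m - 1)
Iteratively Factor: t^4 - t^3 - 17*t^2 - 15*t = (t - 5)*(t^3 + 4*t^2 + 3*t) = (t - 5)*(t + 1)*(t^2 + 3*t) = t*(t - 5)*(t + 1)*(t + 3)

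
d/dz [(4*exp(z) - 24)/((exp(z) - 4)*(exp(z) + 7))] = 4*(-exp(2*z) + 12*exp(z) - 10)*exp(z)/(exp(4*z) + 6*exp(3*z) - 47*exp(2*z) - 168*exp(z) + 784)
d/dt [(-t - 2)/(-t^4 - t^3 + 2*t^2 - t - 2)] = t*(2 - 3*t)/(t^6 - 2*t^5 + t^4 + 2*t^3 - 2*t^2 + 1)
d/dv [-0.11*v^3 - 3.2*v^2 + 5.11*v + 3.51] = -0.33*v^2 - 6.4*v + 5.11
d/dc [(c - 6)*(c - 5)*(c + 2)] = 3*c^2 - 18*c + 8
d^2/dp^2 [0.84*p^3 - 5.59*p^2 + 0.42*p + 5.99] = 5.04*p - 11.18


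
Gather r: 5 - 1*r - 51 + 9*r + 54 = 8*r + 8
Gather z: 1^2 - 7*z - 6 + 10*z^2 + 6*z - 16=10*z^2 - z - 21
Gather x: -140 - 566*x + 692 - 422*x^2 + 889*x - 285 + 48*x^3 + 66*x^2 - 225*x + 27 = 48*x^3 - 356*x^2 + 98*x + 294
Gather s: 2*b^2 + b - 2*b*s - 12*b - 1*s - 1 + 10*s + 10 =2*b^2 - 11*b + s*(9 - 2*b) + 9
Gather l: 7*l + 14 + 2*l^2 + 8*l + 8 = 2*l^2 + 15*l + 22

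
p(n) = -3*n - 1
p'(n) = -3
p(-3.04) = 8.12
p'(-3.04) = -3.00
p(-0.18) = -0.46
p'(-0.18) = -3.00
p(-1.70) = 4.10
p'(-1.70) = -3.00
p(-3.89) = 10.67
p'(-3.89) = -3.00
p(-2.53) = 6.59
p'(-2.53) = -3.00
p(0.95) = -3.85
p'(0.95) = -3.00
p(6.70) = -21.10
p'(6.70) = -3.00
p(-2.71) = 7.13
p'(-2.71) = -3.00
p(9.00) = -28.00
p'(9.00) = -3.00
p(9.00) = -28.00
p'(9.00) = -3.00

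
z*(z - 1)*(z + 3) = z^3 + 2*z^2 - 3*z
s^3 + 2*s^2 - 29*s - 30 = (s - 5)*(s + 1)*(s + 6)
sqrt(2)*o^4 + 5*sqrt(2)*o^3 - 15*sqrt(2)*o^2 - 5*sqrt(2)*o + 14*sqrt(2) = (o - 2)*(o - 1)*(o + 7)*(sqrt(2)*o + sqrt(2))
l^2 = l^2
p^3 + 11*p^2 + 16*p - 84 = (p - 2)*(p + 6)*(p + 7)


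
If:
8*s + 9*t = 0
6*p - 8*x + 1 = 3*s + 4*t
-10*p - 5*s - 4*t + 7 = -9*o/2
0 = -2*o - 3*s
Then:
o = 432*x/157 - 1404/785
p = 236*x/157 - 87/314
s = 936/785 - 288*x/157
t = 256*x/157 - 832/785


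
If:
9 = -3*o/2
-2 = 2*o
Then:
No Solution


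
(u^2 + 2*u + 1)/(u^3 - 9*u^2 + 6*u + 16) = (u + 1)/(u^2 - 10*u + 16)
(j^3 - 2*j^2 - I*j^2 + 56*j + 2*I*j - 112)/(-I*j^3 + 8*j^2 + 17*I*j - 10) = (-j^3 + 2*j^2 + I*j^2 - 56*j - 2*I*j + 112)/(I*j^3 - 8*j^2 - 17*I*j + 10)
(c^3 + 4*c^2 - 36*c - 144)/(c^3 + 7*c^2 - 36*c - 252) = (c + 4)/(c + 7)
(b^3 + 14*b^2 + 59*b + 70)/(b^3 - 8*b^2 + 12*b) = (b^3 + 14*b^2 + 59*b + 70)/(b*(b^2 - 8*b + 12))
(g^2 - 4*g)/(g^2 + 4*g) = (g - 4)/(g + 4)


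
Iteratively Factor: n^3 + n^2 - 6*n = (n + 3)*(n^2 - 2*n) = (n - 2)*(n + 3)*(n)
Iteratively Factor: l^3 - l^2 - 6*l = (l)*(l^2 - l - 6) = l*(l - 3)*(l + 2)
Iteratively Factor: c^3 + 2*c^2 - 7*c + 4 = (c - 1)*(c^2 + 3*c - 4) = (c - 1)*(c + 4)*(c - 1)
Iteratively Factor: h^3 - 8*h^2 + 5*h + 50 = (h - 5)*(h^2 - 3*h - 10) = (h - 5)*(h + 2)*(h - 5)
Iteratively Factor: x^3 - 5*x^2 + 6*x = (x - 2)*(x^2 - 3*x) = (x - 3)*(x - 2)*(x)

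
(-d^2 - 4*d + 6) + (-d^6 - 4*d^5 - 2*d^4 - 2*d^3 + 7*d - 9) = -d^6 - 4*d^5 - 2*d^4 - 2*d^3 - d^2 + 3*d - 3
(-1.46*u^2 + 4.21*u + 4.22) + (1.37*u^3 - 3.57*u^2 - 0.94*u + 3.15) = 1.37*u^3 - 5.03*u^2 + 3.27*u + 7.37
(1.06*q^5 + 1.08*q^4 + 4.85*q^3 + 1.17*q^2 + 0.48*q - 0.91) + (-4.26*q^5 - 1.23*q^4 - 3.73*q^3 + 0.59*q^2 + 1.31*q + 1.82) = -3.2*q^5 - 0.15*q^4 + 1.12*q^3 + 1.76*q^2 + 1.79*q + 0.91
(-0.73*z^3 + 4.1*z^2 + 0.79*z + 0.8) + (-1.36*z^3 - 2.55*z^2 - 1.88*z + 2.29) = -2.09*z^3 + 1.55*z^2 - 1.09*z + 3.09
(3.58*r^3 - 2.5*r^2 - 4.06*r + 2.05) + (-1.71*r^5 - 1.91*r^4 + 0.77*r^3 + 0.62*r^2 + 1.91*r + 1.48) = -1.71*r^5 - 1.91*r^4 + 4.35*r^3 - 1.88*r^2 - 2.15*r + 3.53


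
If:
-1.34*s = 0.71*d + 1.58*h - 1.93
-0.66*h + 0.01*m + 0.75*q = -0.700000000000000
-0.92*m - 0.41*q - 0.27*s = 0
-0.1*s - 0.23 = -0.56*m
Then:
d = 0.785254394065799*s + 2.67479730563722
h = 0.0195531094921339 - 1.20096874670045*s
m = 0.178571428571429*s + 0.410714285714286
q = -1.05923344947735*s - 0.921602787456446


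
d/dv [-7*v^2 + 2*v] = 2 - 14*v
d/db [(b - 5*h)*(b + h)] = 2*b - 4*h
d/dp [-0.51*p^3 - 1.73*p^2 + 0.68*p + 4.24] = -1.53*p^2 - 3.46*p + 0.68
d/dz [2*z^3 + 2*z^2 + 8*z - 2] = 6*z^2 + 4*z + 8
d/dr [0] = 0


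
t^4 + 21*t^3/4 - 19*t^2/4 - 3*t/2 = t*(t - 1)*(t + 1/4)*(t + 6)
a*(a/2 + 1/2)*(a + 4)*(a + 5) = a^4/2 + 5*a^3 + 29*a^2/2 + 10*a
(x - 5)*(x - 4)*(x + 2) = x^3 - 7*x^2 + 2*x + 40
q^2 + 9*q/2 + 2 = (q + 1/2)*(q + 4)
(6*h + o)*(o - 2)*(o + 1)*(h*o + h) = 6*h^2*o^3 - 18*h^2*o - 12*h^2 + h*o^4 - 3*h*o^2 - 2*h*o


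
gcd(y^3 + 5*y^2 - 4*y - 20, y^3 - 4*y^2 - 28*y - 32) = y + 2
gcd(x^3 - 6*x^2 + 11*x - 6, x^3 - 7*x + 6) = x^2 - 3*x + 2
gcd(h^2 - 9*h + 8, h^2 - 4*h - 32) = h - 8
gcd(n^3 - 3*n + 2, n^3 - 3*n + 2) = n^3 - 3*n + 2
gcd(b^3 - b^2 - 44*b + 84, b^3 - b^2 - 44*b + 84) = b^3 - b^2 - 44*b + 84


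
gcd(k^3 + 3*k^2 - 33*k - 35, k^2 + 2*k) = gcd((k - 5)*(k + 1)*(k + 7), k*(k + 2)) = 1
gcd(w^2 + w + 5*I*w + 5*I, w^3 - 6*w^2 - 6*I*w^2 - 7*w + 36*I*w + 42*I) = w + 1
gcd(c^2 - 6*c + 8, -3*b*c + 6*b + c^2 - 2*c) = c - 2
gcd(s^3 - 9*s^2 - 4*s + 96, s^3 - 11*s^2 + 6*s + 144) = s^2 - 5*s - 24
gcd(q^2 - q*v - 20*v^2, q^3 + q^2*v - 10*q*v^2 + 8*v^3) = q + 4*v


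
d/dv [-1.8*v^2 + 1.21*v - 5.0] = 1.21 - 3.6*v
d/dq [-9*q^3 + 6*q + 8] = 6 - 27*q^2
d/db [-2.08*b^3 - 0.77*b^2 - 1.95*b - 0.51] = -6.24*b^2 - 1.54*b - 1.95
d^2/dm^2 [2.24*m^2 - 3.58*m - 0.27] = 4.48000000000000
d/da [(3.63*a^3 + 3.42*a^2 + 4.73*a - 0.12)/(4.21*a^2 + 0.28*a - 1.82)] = (15.2823*a^4 + 2.0328*a^3 - 38.7755*a^2 - 11.4384*a - 8.575)/(17.7241*a^4 + 2.3576*a^3 - 15.246*a^2 - 1.0192*a + 3.3124)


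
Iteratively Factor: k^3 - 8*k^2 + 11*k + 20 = (k + 1)*(k^2 - 9*k + 20) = (k - 4)*(k + 1)*(k - 5)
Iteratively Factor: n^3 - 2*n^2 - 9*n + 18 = (n - 3)*(n^2 + n - 6) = (n - 3)*(n + 3)*(n - 2)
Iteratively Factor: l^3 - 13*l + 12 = (l - 1)*(l^2 + l - 12) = (l - 1)*(l + 4)*(l - 3)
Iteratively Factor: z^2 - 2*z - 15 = (z - 5)*(z + 3)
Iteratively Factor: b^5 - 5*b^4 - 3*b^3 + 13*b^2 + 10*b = (b - 5)*(b^4 - 3*b^2 - 2*b) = (b - 5)*(b + 1)*(b^3 - b^2 - 2*b) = (b - 5)*(b + 1)^2*(b^2 - 2*b) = b*(b - 5)*(b + 1)^2*(b - 2)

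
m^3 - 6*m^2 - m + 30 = (m - 5)*(m - 3)*(m + 2)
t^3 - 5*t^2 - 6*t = t*(t - 6)*(t + 1)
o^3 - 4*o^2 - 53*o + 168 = (o - 8)*(o - 3)*(o + 7)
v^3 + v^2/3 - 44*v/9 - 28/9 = (v - 7/3)*(v + 2/3)*(v + 2)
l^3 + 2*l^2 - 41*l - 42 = (l - 6)*(l + 1)*(l + 7)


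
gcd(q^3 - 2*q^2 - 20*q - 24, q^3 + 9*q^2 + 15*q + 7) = 1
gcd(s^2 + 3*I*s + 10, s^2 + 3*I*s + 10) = s^2 + 3*I*s + 10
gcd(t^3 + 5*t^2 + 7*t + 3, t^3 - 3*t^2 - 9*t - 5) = t^2 + 2*t + 1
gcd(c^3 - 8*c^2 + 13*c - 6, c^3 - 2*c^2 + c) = c^2 - 2*c + 1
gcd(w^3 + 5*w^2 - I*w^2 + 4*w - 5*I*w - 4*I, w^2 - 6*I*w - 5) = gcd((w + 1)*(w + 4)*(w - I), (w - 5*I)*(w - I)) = w - I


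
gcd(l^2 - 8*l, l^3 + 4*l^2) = l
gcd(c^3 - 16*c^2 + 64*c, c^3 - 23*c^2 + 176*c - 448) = c^2 - 16*c + 64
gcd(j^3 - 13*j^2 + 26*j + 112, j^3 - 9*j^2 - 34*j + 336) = j^2 - 15*j + 56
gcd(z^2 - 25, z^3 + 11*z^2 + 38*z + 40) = z + 5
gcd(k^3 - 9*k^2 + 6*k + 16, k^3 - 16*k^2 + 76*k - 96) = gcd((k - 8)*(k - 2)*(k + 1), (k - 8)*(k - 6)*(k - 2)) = k^2 - 10*k + 16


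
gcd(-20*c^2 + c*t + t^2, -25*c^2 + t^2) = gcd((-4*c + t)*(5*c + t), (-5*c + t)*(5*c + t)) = 5*c + t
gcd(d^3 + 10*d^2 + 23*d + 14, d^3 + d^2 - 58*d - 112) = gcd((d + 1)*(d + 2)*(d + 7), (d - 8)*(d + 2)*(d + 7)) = d^2 + 9*d + 14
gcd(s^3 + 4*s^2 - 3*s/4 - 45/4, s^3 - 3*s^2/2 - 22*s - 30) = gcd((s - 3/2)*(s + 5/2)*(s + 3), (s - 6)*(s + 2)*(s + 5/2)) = s + 5/2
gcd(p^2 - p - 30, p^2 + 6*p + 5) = p + 5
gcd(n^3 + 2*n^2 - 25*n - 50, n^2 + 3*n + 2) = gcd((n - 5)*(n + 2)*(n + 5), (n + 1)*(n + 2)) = n + 2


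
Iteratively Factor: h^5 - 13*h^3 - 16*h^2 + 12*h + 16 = (h + 2)*(h^4 - 2*h^3 - 9*h^2 + 2*h + 8) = (h - 1)*(h + 2)*(h^3 - h^2 - 10*h - 8) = (h - 1)*(h + 1)*(h + 2)*(h^2 - 2*h - 8) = (h - 4)*(h - 1)*(h + 1)*(h + 2)*(h + 2)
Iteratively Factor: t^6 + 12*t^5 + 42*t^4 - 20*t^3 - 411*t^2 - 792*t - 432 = (t + 1)*(t^5 + 11*t^4 + 31*t^3 - 51*t^2 - 360*t - 432) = (t - 3)*(t + 1)*(t^4 + 14*t^3 + 73*t^2 + 168*t + 144) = (t - 3)*(t + 1)*(t + 3)*(t^3 + 11*t^2 + 40*t + 48) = (t - 3)*(t + 1)*(t + 3)*(t + 4)*(t^2 + 7*t + 12) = (t - 3)*(t + 1)*(t + 3)^2*(t + 4)*(t + 4)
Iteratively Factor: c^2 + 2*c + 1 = (c + 1)*(c + 1)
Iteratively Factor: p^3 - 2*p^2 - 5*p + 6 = (p - 3)*(p^2 + p - 2) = (p - 3)*(p + 2)*(p - 1)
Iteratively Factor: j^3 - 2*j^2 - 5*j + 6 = (j + 2)*(j^2 - 4*j + 3) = (j - 1)*(j + 2)*(j - 3)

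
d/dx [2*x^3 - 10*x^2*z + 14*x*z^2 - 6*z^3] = 6*x^2 - 20*x*z + 14*z^2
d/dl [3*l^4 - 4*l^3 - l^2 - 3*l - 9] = 12*l^3 - 12*l^2 - 2*l - 3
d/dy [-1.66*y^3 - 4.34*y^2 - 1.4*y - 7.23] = -4.98*y^2 - 8.68*y - 1.4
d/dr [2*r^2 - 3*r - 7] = 4*r - 3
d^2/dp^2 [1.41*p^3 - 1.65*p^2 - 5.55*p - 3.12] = 8.46*p - 3.3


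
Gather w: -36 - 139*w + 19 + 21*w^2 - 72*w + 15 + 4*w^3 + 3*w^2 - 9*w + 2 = 4*w^3 + 24*w^2 - 220*w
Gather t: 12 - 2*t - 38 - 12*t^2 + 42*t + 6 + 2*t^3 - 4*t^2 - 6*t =2*t^3 - 16*t^2 + 34*t - 20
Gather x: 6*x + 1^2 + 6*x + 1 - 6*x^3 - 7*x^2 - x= -6*x^3 - 7*x^2 + 11*x + 2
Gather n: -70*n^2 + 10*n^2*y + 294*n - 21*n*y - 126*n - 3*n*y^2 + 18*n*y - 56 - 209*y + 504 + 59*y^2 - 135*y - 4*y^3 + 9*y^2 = n^2*(10*y - 70) + n*(-3*y^2 - 3*y + 168) - 4*y^3 + 68*y^2 - 344*y + 448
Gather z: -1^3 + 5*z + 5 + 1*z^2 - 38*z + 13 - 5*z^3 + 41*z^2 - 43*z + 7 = -5*z^3 + 42*z^2 - 76*z + 24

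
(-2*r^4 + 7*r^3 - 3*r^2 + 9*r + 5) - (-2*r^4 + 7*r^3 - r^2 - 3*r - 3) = -2*r^2 + 12*r + 8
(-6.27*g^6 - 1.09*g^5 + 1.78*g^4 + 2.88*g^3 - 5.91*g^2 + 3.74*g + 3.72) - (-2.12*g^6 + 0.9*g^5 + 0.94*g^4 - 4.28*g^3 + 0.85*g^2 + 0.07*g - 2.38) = -4.15*g^6 - 1.99*g^5 + 0.84*g^4 + 7.16*g^3 - 6.76*g^2 + 3.67*g + 6.1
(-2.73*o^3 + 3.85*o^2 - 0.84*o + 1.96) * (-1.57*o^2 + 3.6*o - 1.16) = 4.2861*o^5 - 15.8725*o^4 + 18.3456*o^3 - 10.5672*o^2 + 8.0304*o - 2.2736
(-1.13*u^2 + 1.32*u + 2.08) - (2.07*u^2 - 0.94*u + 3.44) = -3.2*u^2 + 2.26*u - 1.36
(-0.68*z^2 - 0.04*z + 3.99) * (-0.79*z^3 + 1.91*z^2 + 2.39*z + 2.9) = 0.5372*z^5 - 1.2672*z^4 - 4.8537*z^3 + 5.5533*z^2 + 9.4201*z + 11.571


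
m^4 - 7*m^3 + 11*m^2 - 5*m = m*(m - 5)*(m - 1)^2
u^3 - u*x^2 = u*(u - x)*(u + x)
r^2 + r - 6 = (r - 2)*(r + 3)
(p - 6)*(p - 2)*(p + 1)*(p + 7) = p^4 - 45*p^2 + 40*p + 84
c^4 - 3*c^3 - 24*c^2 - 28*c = c*(c - 7)*(c + 2)^2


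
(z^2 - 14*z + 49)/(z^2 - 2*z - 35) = (z - 7)/(z + 5)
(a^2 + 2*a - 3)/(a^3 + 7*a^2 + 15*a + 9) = (a - 1)/(a^2 + 4*a + 3)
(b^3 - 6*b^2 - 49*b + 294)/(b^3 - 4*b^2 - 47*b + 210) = (b - 7)/(b - 5)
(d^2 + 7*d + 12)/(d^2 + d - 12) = (d + 3)/(d - 3)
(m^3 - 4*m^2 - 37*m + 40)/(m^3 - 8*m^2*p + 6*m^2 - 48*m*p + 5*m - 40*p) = (-m^2 + 9*m - 8)/(-m^2 + 8*m*p - m + 8*p)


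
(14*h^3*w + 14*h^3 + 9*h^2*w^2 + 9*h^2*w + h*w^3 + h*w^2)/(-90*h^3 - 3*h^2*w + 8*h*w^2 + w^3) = h*(14*h^2*w + 14*h^2 + 9*h*w^2 + 9*h*w + w^3 + w^2)/(-90*h^3 - 3*h^2*w + 8*h*w^2 + w^3)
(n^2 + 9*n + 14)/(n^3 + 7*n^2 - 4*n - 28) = 1/(n - 2)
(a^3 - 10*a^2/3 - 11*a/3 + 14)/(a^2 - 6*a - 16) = (a^2 - 16*a/3 + 7)/(a - 8)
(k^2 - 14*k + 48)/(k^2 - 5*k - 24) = (k - 6)/(k + 3)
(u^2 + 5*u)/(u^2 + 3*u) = (u + 5)/(u + 3)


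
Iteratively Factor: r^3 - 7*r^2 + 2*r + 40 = (r - 4)*(r^2 - 3*r - 10) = (r - 4)*(r + 2)*(r - 5)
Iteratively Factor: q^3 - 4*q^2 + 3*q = (q - 1)*(q^2 - 3*q) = q*(q - 1)*(q - 3)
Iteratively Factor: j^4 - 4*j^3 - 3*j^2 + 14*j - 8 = (j + 2)*(j^3 - 6*j^2 + 9*j - 4) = (j - 4)*(j + 2)*(j^2 - 2*j + 1) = (j - 4)*(j - 1)*(j + 2)*(j - 1)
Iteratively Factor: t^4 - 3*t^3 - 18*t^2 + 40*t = (t - 5)*(t^3 + 2*t^2 - 8*t) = (t - 5)*(t + 4)*(t^2 - 2*t) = (t - 5)*(t - 2)*(t + 4)*(t)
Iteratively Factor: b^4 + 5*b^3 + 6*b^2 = (b + 3)*(b^3 + 2*b^2) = b*(b + 3)*(b^2 + 2*b) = b^2*(b + 3)*(b + 2)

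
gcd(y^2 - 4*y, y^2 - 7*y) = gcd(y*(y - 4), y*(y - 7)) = y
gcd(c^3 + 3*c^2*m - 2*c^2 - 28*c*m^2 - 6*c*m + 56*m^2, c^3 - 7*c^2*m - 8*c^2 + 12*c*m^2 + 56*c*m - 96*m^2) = c - 4*m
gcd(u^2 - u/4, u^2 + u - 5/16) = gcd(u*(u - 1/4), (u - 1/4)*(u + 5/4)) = u - 1/4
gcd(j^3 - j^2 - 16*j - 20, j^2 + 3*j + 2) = j + 2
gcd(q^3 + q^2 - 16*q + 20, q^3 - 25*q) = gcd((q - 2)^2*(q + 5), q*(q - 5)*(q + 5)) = q + 5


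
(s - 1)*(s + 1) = s^2 - 1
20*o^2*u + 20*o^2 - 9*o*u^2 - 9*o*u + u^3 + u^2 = (-5*o + u)*(-4*o + u)*(u + 1)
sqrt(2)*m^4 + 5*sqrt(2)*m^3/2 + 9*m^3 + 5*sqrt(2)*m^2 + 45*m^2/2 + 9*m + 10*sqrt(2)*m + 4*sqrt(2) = (m + 2)*(m + sqrt(2)/2)*(m + 4*sqrt(2))*(sqrt(2)*m + sqrt(2)/2)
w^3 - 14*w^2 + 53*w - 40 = (w - 8)*(w - 5)*(w - 1)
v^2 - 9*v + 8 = (v - 8)*(v - 1)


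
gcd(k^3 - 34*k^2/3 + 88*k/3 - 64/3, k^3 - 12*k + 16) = k - 2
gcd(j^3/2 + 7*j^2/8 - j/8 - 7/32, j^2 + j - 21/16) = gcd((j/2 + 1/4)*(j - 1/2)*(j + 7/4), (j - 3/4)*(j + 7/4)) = j + 7/4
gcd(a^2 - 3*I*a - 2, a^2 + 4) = a - 2*I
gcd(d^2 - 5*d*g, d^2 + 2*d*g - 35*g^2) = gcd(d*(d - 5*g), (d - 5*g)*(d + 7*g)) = d - 5*g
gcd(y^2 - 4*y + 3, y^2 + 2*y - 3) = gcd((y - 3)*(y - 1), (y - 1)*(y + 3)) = y - 1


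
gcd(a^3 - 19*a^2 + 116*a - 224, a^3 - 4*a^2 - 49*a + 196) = a^2 - 11*a + 28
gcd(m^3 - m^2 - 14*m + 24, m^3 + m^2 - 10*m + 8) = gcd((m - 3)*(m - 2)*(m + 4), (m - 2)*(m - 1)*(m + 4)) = m^2 + 2*m - 8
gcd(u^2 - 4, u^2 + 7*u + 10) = u + 2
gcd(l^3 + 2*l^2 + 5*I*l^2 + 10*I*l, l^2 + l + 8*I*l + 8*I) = 1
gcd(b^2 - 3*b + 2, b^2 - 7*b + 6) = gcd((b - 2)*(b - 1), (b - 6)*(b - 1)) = b - 1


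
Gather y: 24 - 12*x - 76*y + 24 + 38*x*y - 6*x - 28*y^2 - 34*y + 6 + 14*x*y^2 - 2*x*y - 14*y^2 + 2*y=-18*x + y^2*(14*x - 42) + y*(36*x - 108) + 54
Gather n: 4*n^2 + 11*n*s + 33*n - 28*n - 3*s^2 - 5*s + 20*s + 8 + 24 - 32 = 4*n^2 + n*(11*s + 5) - 3*s^2 + 15*s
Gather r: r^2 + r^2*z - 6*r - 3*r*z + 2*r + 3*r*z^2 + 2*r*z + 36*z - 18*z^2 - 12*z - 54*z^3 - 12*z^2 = r^2*(z + 1) + r*(3*z^2 - z - 4) - 54*z^3 - 30*z^2 + 24*z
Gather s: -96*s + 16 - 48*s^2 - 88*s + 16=-48*s^2 - 184*s + 32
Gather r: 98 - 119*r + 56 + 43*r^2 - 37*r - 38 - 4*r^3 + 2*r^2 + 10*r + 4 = -4*r^3 + 45*r^2 - 146*r + 120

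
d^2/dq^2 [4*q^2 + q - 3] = 8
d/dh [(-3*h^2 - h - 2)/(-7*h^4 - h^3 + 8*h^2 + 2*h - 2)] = 2*(-21*h^5 - 12*h^4 - 29*h^3 - 2*h^2 + 22*h + 3)/(49*h^8 + 14*h^7 - 111*h^6 - 44*h^5 + 88*h^4 + 36*h^3 - 28*h^2 - 8*h + 4)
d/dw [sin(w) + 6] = cos(w)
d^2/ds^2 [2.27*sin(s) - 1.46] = -2.27*sin(s)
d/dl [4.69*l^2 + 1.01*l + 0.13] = 9.38*l + 1.01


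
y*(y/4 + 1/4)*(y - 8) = y^3/4 - 7*y^2/4 - 2*y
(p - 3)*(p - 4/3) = p^2 - 13*p/3 + 4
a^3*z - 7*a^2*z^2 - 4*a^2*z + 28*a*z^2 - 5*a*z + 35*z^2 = (a - 5)*(a - 7*z)*(a*z + z)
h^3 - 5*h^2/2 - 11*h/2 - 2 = (h - 4)*(h + 1/2)*(h + 1)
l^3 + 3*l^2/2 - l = l*(l - 1/2)*(l + 2)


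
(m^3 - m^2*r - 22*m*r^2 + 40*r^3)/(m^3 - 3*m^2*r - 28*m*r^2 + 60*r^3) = (-m + 4*r)/(-m + 6*r)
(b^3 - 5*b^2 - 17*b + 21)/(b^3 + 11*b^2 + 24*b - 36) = (b^2 - 4*b - 21)/(b^2 + 12*b + 36)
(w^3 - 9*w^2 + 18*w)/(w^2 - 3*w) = w - 6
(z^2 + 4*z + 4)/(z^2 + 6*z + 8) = (z + 2)/(z + 4)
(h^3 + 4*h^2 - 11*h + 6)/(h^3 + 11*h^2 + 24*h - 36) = (h - 1)/(h + 6)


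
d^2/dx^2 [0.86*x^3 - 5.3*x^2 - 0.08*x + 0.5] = 5.16*x - 10.6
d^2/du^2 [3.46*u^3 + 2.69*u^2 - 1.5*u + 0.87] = 20.76*u + 5.38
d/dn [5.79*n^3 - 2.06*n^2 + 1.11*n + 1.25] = 17.37*n^2 - 4.12*n + 1.11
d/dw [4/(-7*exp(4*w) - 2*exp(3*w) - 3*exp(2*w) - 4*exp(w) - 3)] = (112*exp(3*w) + 24*exp(2*w) + 24*exp(w) + 16)*exp(w)/(7*exp(4*w) + 2*exp(3*w) + 3*exp(2*w) + 4*exp(w) + 3)^2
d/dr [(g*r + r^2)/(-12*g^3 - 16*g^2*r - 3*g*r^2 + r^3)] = (-12*g^2 - r^2)/(144*g^4 + 96*g^3*r - 8*g^2*r^2 - 8*g*r^3 + r^4)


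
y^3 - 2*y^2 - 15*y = y*(y - 5)*(y + 3)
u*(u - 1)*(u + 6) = u^3 + 5*u^2 - 6*u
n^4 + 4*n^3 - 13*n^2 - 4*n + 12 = (n - 2)*(n - 1)*(n + 1)*(n + 6)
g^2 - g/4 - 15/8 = (g - 3/2)*(g + 5/4)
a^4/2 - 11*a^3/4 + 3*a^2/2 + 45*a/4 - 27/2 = (a/2 + 1)*(a - 3)^2*(a - 3/2)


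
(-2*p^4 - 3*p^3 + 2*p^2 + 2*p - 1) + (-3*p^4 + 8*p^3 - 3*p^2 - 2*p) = -5*p^4 + 5*p^3 - p^2 - 1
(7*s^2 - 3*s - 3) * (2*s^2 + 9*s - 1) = 14*s^4 + 57*s^3 - 40*s^2 - 24*s + 3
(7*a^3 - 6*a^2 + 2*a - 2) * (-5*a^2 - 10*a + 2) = -35*a^5 - 40*a^4 + 64*a^3 - 22*a^2 + 24*a - 4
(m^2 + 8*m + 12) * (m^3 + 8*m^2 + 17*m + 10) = m^5 + 16*m^4 + 93*m^3 + 242*m^2 + 284*m + 120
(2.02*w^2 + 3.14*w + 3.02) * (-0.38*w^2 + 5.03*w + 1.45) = -0.7676*w^4 + 8.9674*w^3 + 17.5756*w^2 + 19.7436*w + 4.379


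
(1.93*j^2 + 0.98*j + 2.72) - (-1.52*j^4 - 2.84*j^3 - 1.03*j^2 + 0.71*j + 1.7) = 1.52*j^4 + 2.84*j^3 + 2.96*j^2 + 0.27*j + 1.02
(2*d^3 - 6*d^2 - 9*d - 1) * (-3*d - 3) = -6*d^4 + 12*d^3 + 45*d^2 + 30*d + 3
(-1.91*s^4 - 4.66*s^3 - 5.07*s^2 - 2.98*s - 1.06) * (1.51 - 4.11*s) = 7.8501*s^5 + 16.2685*s^4 + 13.8011*s^3 + 4.5921*s^2 - 0.143199999999999*s - 1.6006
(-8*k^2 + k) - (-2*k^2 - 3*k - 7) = -6*k^2 + 4*k + 7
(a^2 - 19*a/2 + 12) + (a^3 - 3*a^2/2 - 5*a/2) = a^3 - a^2/2 - 12*a + 12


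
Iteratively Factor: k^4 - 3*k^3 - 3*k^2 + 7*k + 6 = (k - 3)*(k^3 - 3*k - 2) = (k - 3)*(k + 1)*(k^2 - k - 2) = (k - 3)*(k + 1)^2*(k - 2)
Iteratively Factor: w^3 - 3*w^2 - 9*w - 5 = (w - 5)*(w^2 + 2*w + 1) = (w - 5)*(w + 1)*(w + 1)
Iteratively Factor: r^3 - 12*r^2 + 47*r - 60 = (r - 5)*(r^2 - 7*r + 12) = (r - 5)*(r - 4)*(r - 3)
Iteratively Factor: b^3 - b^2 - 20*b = (b - 5)*(b^2 + 4*b) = b*(b - 5)*(b + 4)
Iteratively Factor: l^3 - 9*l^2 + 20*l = (l - 5)*(l^2 - 4*l) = l*(l - 5)*(l - 4)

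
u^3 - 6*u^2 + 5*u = u*(u - 5)*(u - 1)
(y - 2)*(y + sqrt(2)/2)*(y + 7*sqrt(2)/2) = y^3 - 2*y^2 + 4*sqrt(2)*y^2 - 8*sqrt(2)*y + 7*y/2 - 7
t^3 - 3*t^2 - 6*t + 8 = (t - 4)*(t - 1)*(t + 2)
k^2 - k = k*(k - 1)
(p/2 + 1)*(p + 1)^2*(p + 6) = p^4/2 + 5*p^3 + 29*p^2/2 + 16*p + 6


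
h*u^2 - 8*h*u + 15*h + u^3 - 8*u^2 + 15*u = (h + u)*(u - 5)*(u - 3)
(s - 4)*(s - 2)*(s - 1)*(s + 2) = s^4 - 5*s^3 + 20*s - 16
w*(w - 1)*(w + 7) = w^3 + 6*w^2 - 7*w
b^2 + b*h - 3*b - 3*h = (b - 3)*(b + h)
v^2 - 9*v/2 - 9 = (v - 6)*(v + 3/2)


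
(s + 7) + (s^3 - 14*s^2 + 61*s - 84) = s^3 - 14*s^2 + 62*s - 77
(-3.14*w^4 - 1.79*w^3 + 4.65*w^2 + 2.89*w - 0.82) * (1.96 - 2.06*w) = 6.4684*w^5 - 2.467*w^4 - 13.0874*w^3 + 3.1606*w^2 + 7.3536*w - 1.6072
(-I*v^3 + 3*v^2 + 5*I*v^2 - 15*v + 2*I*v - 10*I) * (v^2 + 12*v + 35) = -I*v^5 + 3*v^4 - 7*I*v^4 + 21*v^3 + 27*I*v^3 - 75*v^2 + 189*I*v^2 - 525*v - 50*I*v - 350*I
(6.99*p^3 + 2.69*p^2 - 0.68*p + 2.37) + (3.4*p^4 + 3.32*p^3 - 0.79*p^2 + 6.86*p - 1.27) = 3.4*p^4 + 10.31*p^3 + 1.9*p^2 + 6.18*p + 1.1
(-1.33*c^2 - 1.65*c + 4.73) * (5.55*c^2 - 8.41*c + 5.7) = -7.3815*c^4 + 2.0278*c^3 + 32.547*c^2 - 49.1843*c + 26.961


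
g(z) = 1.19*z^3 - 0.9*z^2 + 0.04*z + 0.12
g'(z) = 3.57*z^2 - 1.8*z + 0.04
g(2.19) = 8.39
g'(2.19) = 13.22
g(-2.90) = -36.59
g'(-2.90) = 35.28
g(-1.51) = -6.09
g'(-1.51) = 10.90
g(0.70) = 0.12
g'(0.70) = 0.53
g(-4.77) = -149.70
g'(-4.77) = 89.85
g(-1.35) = -4.50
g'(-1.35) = 8.98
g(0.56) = 0.07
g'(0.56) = 0.15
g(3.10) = 27.05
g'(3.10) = 28.77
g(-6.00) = -289.56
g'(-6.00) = 139.36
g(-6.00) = -289.56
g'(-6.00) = 139.36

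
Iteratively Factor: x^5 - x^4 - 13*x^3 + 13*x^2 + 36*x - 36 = (x - 1)*(x^4 - 13*x^2 + 36) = (x - 2)*(x - 1)*(x^3 + 2*x^2 - 9*x - 18) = (x - 3)*(x - 2)*(x - 1)*(x^2 + 5*x + 6) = (x - 3)*(x - 2)*(x - 1)*(x + 2)*(x + 3)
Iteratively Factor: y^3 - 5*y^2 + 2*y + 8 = (y + 1)*(y^2 - 6*y + 8) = (y - 2)*(y + 1)*(y - 4)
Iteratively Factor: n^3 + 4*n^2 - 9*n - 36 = (n - 3)*(n^2 + 7*n + 12) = (n - 3)*(n + 3)*(n + 4)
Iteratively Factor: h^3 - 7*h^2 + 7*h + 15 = (h - 3)*(h^2 - 4*h - 5) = (h - 5)*(h - 3)*(h + 1)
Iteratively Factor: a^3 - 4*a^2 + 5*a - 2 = (a - 2)*(a^2 - 2*a + 1) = (a - 2)*(a - 1)*(a - 1)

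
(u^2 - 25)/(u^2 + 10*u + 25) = (u - 5)/(u + 5)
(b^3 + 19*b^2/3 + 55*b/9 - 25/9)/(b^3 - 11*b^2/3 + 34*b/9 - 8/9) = (3*b^2 + 20*b + 25)/(3*b^2 - 10*b + 8)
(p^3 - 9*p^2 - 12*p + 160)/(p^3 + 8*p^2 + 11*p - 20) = (p^2 - 13*p + 40)/(p^2 + 4*p - 5)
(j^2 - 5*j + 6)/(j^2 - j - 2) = (j - 3)/(j + 1)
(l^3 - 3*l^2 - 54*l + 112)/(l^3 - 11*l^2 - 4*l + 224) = (l^2 + 5*l - 14)/(l^2 - 3*l - 28)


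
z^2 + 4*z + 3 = (z + 1)*(z + 3)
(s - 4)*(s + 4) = s^2 - 16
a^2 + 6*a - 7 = (a - 1)*(a + 7)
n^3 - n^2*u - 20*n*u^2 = n*(n - 5*u)*(n + 4*u)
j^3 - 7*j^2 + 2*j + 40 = (j - 5)*(j - 4)*(j + 2)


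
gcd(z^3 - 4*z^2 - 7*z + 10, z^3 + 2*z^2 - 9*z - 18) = z + 2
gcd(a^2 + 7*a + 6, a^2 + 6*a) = a + 6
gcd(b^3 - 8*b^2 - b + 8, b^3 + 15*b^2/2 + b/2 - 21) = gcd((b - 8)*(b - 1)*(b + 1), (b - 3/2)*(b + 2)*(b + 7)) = 1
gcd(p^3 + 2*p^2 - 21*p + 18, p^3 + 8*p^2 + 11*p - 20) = p - 1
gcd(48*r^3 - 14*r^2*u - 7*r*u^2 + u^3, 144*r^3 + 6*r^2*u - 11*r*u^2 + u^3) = 24*r^2 + 5*r*u - u^2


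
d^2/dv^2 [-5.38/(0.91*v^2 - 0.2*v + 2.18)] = (8.910356*v^2 - 1.95832*v - 5.38*(1.82*v - 0.2)*(3.64*v - 0.4) + 21.345688)/(0.91*v^2 - 0.2*v + 2.18)^3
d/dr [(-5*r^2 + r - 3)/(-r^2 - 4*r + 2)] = (21*r^2 - 26*r - 10)/(r^4 + 8*r^3 + 12*r^2 - 16*r + 4)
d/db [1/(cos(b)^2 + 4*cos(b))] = 2*(cos(b) + 2)*sin(b)/((cos(b) + 4)^2*cos(b)^2)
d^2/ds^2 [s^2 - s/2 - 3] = 2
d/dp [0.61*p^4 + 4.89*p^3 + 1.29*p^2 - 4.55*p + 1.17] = 2.44*p^3 + 14.67*p^2 + 2.58*p - 4.55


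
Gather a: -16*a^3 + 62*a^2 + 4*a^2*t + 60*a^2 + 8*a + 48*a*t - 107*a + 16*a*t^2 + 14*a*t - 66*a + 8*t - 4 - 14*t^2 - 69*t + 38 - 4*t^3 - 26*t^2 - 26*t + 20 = -16*a^3 + a^2*(4*t + 122) + a*(16*t^2 + 62*t - 165) - 4*t^3 - 40*t^2 - 87*t + 54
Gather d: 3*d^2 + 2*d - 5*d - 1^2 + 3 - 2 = 3*d^2 - 3*d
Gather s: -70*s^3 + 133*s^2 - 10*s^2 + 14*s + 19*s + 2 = -70*s^3 + 123*s^2 + 33*s + 2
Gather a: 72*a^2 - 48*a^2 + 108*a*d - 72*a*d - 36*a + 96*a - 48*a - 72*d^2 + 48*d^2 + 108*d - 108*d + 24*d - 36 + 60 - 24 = 24*a^2 + a*(36*d + 12) - 24*d^2 + 24*d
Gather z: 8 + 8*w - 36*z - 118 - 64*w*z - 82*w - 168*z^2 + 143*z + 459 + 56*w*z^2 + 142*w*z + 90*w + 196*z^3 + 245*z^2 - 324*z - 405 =16*w + 196*z^3 + z^2*(56*w + 77) + z*(78*w - 217) - 56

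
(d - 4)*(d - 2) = d^2 - 6*d + 8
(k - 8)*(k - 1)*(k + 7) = k^3 - 2*k^2 - 55*k + 56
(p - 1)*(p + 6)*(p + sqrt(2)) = p^3 + sqrt(2)*p^2 + 5*p^2 - 6*p + 5*sqrt(2)*p - 6*sqrt(2)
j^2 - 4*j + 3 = (j - 3)*(j - 1)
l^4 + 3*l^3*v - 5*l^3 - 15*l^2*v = l^2*(l - 5)*(l + 3*v)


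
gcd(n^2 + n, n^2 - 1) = n + 1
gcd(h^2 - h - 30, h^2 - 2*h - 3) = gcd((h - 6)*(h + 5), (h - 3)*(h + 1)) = 1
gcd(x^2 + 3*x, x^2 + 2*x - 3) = x + 3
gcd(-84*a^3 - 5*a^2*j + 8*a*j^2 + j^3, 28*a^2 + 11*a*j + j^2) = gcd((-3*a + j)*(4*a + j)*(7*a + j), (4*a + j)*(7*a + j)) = 28*a^2 + 11*a*j + j^2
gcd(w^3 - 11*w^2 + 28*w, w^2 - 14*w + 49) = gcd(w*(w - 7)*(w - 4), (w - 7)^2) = w - 7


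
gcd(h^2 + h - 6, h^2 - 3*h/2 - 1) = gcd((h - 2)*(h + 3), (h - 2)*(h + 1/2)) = h - 2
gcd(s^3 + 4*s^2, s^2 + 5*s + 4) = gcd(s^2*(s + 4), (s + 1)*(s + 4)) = s + 4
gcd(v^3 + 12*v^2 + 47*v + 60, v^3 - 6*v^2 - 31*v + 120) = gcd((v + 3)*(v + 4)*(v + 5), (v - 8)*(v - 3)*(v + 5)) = v + 5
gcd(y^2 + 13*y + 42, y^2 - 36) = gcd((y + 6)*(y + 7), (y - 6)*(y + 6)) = y + 6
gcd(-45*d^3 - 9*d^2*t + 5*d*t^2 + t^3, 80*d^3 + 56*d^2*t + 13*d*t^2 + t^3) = 5*d + t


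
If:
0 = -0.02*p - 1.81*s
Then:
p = -90.5*s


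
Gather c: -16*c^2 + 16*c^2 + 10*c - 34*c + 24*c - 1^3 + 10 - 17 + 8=0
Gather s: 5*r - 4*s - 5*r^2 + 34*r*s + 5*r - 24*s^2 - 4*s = -5*r^2 + 10*r - 24*s^2 + s*(34*r - 8)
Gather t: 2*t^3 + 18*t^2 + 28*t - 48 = 2*t^3 + 18*t^2 + 28*t - 48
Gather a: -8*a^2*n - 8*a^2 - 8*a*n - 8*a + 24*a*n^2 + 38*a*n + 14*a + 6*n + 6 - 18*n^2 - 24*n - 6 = a^2*(-8*n - 8) + a*(24*n^2 + 30*n + 6) - 18*n^2 - 18*n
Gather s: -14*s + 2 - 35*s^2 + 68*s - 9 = -35*s^2 + 54*s - 7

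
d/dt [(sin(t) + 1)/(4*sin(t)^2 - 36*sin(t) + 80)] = (-2*sin(t) + cos(t)^2 + 28)*cos(t)/(4*(sin(t)^2 - 9*sin(t) + 20)^2)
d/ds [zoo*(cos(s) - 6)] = zoo*sin(s)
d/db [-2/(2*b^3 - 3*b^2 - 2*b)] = 4*(3*b^2 - 3*b - 1)/(b^2*(-2*b^2 + 3*b + 2)^2)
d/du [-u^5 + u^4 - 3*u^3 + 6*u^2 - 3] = u*(-5*u^3 + 4*u^2 - 9*u + 12)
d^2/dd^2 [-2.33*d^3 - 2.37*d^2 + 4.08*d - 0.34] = -13.98*d - 4.74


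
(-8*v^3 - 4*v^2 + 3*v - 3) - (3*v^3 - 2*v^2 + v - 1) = -11*v^3 - 2*v^2 + 2*v - 2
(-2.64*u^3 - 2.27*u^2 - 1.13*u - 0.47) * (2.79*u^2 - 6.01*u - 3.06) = -7.3656*u^5 + 9.5331*u^4 + 18.5684*u^3 + 12.4262*u^2 + 6.2825*u + 1.4382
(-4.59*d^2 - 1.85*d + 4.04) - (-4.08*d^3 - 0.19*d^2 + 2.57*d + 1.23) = 4.08*d^3 - 4.4*d^2 - 4.42*d + 2.81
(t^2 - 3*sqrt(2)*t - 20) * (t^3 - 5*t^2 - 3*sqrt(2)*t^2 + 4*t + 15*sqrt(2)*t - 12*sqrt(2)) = t^5 - 6*sqrt(2)*t^4 - 5*t^4 + 2*t^3 + 30*sqrt(2)*t^3 + 10*t^2 + 36*sqrt(2)*t^2 - 300*sqrt(2)*t - 8*t + 240*sqrt(2)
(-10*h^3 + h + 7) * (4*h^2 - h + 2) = -40*h^5 + 10*h^4 - 16*h^3 + 27*h^2 - 5*h + 14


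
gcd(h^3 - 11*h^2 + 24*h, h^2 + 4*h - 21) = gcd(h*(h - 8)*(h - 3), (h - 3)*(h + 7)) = h - 3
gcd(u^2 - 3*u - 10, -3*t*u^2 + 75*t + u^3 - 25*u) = u - 5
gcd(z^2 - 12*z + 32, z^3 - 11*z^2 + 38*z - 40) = z - 4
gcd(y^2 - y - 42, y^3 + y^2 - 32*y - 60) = 1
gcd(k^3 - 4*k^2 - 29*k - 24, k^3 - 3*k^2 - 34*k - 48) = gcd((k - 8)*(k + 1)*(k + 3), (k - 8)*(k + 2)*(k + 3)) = k^2 - 5*k - 24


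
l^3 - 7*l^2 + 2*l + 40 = (l - 5)*(l - 4)*(l + 2)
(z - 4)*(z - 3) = z^2 - 7*z + 12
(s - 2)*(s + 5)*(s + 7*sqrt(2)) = s^3 + 3*s^2 + 7*sqrt(2)*s^2 - 10*s + 21*sqrt(2)*s - 70*sqrt(2)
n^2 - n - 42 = (n - 7)*(n + 6)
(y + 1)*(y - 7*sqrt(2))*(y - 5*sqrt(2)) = y^3 - 12*sqrt(2)*y^2 + y^2 - 12*sqrt(2)*y + 70*y + 70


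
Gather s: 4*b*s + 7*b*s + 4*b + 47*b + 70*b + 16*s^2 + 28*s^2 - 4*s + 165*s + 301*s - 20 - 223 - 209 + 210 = 121*b + 44*s^2 + s*(11*b + 462) - 242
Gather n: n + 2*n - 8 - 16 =3*n - 24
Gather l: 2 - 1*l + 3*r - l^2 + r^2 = -l^2 - l + r^2 + 3*r + 2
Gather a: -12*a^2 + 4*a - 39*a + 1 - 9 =-12*a^2 - 35*a - 8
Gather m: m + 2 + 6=m + 8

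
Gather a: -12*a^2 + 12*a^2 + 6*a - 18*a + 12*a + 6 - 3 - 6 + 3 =0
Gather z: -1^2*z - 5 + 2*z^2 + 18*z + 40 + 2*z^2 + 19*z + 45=4*z^2 + 36*z + 80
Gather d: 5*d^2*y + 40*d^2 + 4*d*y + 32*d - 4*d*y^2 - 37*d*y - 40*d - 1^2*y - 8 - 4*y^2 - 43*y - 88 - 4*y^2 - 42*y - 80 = d^2*(5*y + 40) + d*(-4*y^2 - 33*y - 8) - 8*y^2 - 86*y - 176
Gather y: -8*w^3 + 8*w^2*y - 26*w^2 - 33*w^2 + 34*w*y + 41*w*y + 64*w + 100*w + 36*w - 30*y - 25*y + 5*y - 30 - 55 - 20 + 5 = -8*w^3 - 59*w^2 + 200*w + y*(8*w^2 + 75*w - 50) - 100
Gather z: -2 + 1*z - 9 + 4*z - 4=5*z - 15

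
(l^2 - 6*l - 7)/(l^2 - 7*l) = (l + 1)/l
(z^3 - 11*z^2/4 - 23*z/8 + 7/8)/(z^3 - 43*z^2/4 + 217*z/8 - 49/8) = (z + 1)/(z - 7)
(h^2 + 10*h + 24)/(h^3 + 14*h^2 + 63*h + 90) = (h + 4)/(h^2 + 8*h + 15)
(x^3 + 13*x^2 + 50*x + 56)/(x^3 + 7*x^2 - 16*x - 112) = (x + 2)/(x - 4)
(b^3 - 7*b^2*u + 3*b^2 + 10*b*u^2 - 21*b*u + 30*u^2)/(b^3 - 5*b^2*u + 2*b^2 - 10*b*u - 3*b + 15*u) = (b - 2*u)/(b - 1)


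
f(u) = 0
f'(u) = 0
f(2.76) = 0.00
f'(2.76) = 0.00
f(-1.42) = 0.00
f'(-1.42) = 0.00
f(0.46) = 0.00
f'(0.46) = 0.00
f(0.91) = 0.00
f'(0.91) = 0.00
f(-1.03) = 0.00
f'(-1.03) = 0.00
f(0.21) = 0.00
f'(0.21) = 0.00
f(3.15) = 0.00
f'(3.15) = 0.00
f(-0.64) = 0.00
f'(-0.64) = 0.00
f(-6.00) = 0.00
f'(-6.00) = 0.00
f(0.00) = 0.00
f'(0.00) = 0.00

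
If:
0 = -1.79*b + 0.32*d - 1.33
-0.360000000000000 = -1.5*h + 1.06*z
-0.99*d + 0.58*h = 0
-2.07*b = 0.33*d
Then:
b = -0.35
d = 2.20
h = 3.75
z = 4.97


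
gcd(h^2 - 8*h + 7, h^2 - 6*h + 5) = h - 1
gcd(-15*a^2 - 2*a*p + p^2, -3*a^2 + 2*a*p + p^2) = 3*a + p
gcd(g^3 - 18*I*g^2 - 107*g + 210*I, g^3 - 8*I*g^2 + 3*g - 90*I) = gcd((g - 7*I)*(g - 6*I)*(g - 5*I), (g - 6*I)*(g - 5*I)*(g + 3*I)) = g^2 - 11*I*g - 30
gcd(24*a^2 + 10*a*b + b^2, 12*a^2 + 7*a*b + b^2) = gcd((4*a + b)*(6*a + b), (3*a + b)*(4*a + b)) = 4*a + b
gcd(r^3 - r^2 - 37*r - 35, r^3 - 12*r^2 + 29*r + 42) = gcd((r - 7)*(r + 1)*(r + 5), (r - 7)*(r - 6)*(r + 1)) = r^2 - 6*r - 7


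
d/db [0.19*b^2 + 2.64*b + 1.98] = 0.38*b + 2.64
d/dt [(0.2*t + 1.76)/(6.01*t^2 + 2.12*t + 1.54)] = (1.202*t^2 + 0.424*t - (0.2*t + 1.76)*(12.02*t + 2.12) + 0.308)/(6.01*t^2 + 2.12*t + 1.54)^2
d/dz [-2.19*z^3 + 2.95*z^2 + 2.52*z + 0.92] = -6.57*z^2 + 5.9*z + 2.52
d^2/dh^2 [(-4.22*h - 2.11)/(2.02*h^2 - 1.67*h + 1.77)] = (-(4.04*h - 1.67)*(4.22*h + 2.11)*(8.08*h - 3.34) + (51.1464*h - 5.5704)*(2.02*h^2 - 1.67*h + 1.77))/(2.02*h^2 - 1.67*h + 1.77)^3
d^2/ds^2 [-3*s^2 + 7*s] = -6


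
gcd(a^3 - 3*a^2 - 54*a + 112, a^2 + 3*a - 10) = a - 2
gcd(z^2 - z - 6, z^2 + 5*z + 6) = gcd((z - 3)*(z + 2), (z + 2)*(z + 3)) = z + 2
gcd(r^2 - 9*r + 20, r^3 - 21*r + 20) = r - 4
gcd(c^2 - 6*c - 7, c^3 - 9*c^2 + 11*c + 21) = c^2 - 6*c - 7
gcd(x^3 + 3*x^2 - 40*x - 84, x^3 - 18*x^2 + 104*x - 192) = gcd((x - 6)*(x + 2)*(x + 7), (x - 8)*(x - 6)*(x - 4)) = x - 6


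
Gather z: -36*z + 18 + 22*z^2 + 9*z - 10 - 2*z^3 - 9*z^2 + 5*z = -2*z^3 + 13*z^2 - 22*z + 8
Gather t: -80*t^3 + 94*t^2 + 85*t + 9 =-80*t^3 + 94*t^2 + 85*t + 9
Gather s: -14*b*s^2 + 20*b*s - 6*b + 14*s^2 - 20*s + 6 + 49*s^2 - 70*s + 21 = -6*b + s^2*(63 - 14*b) + s*(20*b - 90) + 27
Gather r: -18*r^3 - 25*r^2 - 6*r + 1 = -18*r^3 - 25*r^2 - 6*r + 1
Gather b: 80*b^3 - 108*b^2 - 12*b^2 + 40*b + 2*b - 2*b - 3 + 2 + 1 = 80*b^3 - 120*b^2 + 40*b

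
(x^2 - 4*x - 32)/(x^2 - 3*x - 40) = (x + 4)/(x + 5)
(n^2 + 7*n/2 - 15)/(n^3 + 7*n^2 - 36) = (n - 5/2)/(n^2 + n - 6)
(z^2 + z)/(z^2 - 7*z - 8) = z/(z - 8)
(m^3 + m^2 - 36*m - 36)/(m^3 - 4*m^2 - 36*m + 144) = (m + 1)/(m - 4)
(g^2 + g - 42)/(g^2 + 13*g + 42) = (g - 6)/(g + 6)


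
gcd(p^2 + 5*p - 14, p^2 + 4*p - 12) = p - 2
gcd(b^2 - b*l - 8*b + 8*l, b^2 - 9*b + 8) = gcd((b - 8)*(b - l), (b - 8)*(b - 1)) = b - 8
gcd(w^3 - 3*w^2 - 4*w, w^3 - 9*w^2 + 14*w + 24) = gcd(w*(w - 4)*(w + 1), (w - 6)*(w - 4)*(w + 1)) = w^2 - 3*w - 4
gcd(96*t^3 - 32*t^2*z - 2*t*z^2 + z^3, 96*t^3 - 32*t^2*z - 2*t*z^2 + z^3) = 96*t^3 - 32*t^2*z - 2*t*z^2 + z^3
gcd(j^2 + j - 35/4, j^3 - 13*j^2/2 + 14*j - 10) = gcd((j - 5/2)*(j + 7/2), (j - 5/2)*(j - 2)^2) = j - 5/2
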